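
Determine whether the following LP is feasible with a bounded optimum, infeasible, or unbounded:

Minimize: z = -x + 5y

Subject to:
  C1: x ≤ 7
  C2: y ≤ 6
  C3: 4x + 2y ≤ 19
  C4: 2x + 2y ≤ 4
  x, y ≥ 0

Feasible with a bounded optimal solution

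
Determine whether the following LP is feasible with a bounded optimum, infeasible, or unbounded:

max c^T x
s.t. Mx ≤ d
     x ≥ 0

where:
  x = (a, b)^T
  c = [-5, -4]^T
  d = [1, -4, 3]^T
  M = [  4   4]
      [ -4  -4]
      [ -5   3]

Infeasible (no feasible solution exists)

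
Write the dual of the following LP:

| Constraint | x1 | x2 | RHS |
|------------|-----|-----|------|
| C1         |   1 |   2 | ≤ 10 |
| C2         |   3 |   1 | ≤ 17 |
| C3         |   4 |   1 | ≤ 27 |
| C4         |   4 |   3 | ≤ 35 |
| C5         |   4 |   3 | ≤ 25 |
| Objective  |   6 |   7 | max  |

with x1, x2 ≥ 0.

Primal max cᵀx s.t. Ax ≤ b, x ≥ 0  →  Dual min bᵀy s.t. Aᵀy ≥ c, y ≥ 0.

Minimize: z = 10y1 + 17y2 + 27y3 + 35y4 + 25y5

Subject to:
  y1 + 3y2 + 4y3 + 4y4 + 4y5 ≥ 6
  2y1 + y2 + y3 + 3y4 + 3y5 ≥ 7
  y1, y2, y3, y4, y5 ≥ 0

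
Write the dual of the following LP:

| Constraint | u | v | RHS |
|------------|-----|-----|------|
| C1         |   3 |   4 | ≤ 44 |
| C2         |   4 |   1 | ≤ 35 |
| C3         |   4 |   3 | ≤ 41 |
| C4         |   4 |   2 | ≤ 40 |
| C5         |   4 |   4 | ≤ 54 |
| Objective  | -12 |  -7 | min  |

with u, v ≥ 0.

Primal min cᵀx s.t. Ax ≤ b, x ≥ 0  →  Dual max −bᵀy s.t. Aᵀy ≥ −c, y ≥ 0.

Maximize: z = -44y1 - 35y2 - 41y3 - 40y4 - 54y5

Subject to:
  3y1 + 4y2 + 4y3 + 4y4 + 4y5 ≥ 12
  4y1 + y2 + 3y3 + 2y4 + 4y5 ≥ 7
  y1, y2, y3, y4, y5 ≥ 0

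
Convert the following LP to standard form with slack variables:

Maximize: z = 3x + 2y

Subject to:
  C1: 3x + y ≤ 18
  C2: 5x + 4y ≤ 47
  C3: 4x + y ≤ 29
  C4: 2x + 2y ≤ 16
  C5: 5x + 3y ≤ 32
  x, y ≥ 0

max z = 3x + 2y

s.t.
  3x + y + s1 = 18
  5x + 4y + s2 = 47
  4x + y + s3 = 29
  2x + 2y + s4 = 16
  5x + 3y + s5 = 32
  x, y, s1, s2, s3, s4, s5 ≥ 0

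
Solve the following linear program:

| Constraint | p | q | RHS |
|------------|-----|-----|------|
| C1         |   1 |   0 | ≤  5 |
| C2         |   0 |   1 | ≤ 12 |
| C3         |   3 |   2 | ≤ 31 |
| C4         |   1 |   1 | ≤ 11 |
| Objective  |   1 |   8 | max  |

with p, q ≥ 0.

Evaluate the objective at each vertex of the feasible region:
  z(0, 0) = 0
  z(5, 0) = 5
  z(5, 6) = 53
  z(0, 11) = 88  ←
The maximum is at p = 0, q = 11.

p = 0, q = 11, z = 88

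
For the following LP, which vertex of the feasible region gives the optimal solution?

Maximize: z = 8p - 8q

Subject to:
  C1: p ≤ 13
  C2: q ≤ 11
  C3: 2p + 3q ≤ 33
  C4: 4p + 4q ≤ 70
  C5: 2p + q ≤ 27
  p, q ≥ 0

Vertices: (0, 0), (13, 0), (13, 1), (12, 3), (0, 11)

Evaluate the objective at each vertex of the feasible region:
  z(0, 0) = 0
  z(13, 0) = 104  ←
  z(13, 1) = 96
  z(12, 3) = 72
  z(0, 11) = -88
The maximum is at p = 13, q = 0.

(13, 0)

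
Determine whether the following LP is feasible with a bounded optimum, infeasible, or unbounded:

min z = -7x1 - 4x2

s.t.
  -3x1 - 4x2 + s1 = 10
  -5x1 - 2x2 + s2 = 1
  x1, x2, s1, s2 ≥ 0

Unbounded (objective can decrease without bound)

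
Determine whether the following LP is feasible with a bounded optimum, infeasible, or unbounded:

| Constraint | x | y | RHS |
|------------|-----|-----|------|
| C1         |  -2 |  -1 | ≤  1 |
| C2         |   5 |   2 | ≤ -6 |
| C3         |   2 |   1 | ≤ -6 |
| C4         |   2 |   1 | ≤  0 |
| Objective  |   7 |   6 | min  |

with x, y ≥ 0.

Infeasible (no feasible solution exists)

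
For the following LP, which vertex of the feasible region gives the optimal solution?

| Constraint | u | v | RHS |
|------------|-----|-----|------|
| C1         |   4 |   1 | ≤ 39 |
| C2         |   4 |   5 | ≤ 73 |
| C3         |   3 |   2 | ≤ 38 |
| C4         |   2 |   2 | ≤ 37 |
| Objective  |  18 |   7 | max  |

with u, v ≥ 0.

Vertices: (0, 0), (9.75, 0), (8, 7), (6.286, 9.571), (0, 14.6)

Evaluate the objective at each vertex of the feasible region:
  z(0, 0) = 0
  z(9.75, 0) = 175.5
  z(8, 7) = 193  ←
  z(6.286, 9.571) = 180.1
  z(0, 14.6) = 102.2
The maximum is at u = 8, v = 7.

(8, 7)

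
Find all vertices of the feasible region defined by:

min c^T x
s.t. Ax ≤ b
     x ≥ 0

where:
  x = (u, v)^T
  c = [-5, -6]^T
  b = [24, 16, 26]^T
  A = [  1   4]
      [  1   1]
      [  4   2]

(0, 0), (6.5, 0), (4, 5), (0, 6)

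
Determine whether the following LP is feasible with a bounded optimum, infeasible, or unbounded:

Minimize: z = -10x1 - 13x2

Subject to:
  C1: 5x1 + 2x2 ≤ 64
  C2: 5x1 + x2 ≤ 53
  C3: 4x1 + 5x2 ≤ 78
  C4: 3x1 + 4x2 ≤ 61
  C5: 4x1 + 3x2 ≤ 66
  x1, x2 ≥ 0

Feasible with a bounded optimal solution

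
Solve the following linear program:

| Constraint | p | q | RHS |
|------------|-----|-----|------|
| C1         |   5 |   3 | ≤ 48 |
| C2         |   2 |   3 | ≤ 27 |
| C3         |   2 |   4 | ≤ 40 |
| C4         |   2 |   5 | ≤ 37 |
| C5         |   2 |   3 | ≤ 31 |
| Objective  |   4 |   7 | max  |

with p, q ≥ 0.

Evaluate the objective at each vertex of the feasible region:
  z(0, 0) = 0
  z(9.6, 0) = 38.4
  z(7, 4.333) = 58.33
  z(6, 5) = 59  ←
  z(0, 7.4) = 51.8
The maximum is at p = 6, q = 5.

p = 6, q = 5, z = 59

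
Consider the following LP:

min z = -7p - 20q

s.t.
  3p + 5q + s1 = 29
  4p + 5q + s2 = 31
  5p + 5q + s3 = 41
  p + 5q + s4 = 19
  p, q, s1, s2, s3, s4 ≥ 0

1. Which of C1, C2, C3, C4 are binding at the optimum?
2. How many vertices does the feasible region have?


1. C2, C4
2. 4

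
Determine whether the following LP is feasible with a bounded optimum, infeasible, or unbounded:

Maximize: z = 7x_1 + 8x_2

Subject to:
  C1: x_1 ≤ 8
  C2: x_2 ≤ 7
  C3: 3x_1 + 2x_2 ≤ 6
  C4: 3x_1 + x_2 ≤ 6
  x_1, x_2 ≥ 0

Feasible with a bounded optimal solution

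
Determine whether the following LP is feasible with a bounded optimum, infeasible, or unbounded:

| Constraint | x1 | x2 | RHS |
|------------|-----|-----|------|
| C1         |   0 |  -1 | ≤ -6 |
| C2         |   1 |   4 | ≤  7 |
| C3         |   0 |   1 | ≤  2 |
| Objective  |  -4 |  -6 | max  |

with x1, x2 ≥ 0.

Infeasible (no feasible solution exists)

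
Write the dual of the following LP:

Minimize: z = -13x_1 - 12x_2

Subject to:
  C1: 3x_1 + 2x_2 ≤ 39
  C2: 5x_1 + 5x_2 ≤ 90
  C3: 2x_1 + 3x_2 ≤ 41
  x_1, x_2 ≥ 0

Primal min cᵀx s.t. Ax ≤ b, x ≥ 0  →  Dual max −bᵀy s.t. Aᵀy ≥ −c, y ≥ 0.

Maximize: z = -39y1 - 90y2 - 41y3

Subject to:
  3y1 + 5y2 + 2y3 ≥ 13
  2y1 + 5y2 + 3y3 ≥ 12
  y1, y2, y3 ≥ 0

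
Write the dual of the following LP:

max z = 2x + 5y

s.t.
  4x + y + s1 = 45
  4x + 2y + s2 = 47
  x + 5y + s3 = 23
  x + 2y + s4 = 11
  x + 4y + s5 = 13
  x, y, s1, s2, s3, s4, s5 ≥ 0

Primal max cᵀx s.t. Ax ≤ b, x ≥ 0  →  Dual min bᵀy s.t. Aᵀy ≥ c, y ≥ 0.

Minimize: z = 45y1 + 47y2 + 23y3 + 11y4 + 13y5

Subject to:
  4y1 + 4y2 + y3 + y4 + y5 ≥ 2
  y1 + 2y2 + 5y3 + 2y4 + 4y5 ≥ 5
  y1, y2, y3, y4, y5 ≥ 0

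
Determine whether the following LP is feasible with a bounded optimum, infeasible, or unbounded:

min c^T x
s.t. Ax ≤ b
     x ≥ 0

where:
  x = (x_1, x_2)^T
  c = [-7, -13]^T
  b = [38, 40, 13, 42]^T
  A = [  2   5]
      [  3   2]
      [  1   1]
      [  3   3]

Feasible with a bounded optimal solution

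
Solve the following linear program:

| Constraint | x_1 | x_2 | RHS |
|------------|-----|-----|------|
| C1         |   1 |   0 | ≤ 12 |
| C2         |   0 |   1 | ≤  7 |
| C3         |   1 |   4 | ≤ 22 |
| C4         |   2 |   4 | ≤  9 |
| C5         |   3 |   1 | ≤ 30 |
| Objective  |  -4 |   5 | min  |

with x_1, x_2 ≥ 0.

Evaluate the objective at each vertex of the feasible region:
  z(0, 0) = 0
  z(4.5, 0) = -18  ←
  z(0, 2.25) = 11.25
The minimum is at x_1 = 4.5, x_2 = 0.

x_1 = 4.5, x_2 = 0, z = -18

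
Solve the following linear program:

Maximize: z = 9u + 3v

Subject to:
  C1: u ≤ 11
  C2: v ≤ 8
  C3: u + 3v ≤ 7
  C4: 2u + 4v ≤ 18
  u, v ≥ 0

Evaluate the objective at each vertex of the feasible region:
  z(0, 0) = 0
  z(7, 0) = 63  ←
  z(0, 2.333) = 7
The maximum is at u = 7, v = 0.

u = 7, v = 0, z = 63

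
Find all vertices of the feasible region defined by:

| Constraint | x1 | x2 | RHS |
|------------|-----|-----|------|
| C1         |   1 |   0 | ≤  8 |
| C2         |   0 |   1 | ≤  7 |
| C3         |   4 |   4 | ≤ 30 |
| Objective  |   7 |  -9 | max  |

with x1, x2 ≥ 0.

(0, 0), (7.5, 0), (0.5, 7), (0, 7)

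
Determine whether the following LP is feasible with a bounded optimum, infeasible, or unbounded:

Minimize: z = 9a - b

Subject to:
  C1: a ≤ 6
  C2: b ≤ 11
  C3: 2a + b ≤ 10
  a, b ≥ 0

Feasible with a bounded optimal solution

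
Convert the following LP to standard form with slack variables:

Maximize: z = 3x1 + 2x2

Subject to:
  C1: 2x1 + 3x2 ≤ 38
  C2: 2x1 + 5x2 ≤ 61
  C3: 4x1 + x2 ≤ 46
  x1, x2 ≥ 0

max z = 3x1 + 2x2

s.t.
  2x1 + 3x2 + s1 = 38
  2x1 + 5x2 + s2 = 61
  4x1 + x2 + s3 = 46
  x1, x2, s1, s2, s3 ≥ 0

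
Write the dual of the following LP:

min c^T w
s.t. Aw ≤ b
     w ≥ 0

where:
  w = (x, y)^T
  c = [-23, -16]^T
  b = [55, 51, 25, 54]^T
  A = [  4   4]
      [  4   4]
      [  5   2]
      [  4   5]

Primal min cᵀx s.t. Ax ≤ b, x ≥ 0  →  Dual max −bᵀy s.t. Aᵀy ≥ −c, y ≥ 0.

Maximize: z = -55y1 - 51y2 - 25y3 - 54y4

Subject to:
  4y1 + 4y2 + 5y3 + 4y4 ≥ 23
  4y1 + 4y2 + 2y3 + 5y4 ≥ 16
  y1, y2, y3, y4 ≥ 0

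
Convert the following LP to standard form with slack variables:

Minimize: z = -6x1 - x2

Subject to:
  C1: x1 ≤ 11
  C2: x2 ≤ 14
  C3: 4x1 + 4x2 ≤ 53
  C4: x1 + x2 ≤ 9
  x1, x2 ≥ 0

min z = -6x1 - x2

s.t.
  x1 + s1 = 11
  x2 + s2 = 14
  4x1 + 4x2 + s3 = 53
  x1 + x2 + s4 = 9
  x1, x2, s1, s2, s3, s4 ≥ 0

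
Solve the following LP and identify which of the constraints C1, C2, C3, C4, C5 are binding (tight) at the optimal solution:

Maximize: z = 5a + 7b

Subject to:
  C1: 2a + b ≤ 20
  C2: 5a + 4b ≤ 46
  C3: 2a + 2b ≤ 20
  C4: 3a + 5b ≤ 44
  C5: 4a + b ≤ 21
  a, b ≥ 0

At a = 3, b = 7, compute slack b - a·x for each constraint:
  C1: 20 − 13 = 7  (slack)
  C2: 46 − 43 = 3  (slack)
  C3: 20 − 20 = 0  (binding)
  C4: 44 − 44 = 0  (binding)
  C5: 21 − 19 = 2  (slack)

Optimal: a = 3, b = 7
Binding: C3, C4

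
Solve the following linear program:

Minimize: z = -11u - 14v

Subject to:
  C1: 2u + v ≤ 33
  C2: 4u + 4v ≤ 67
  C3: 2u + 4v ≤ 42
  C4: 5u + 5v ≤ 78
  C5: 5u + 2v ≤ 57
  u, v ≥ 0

Evaluate the objective at each vertex of the feasible region:
  z(0, 0) = 0
  z(11.4, 0) = -125.4
  z(9, 6) = -183  ←
  z(0, 10.5) = -147
The minimum is at u = 9, v = 6.

u = 9, v = 6, z = -183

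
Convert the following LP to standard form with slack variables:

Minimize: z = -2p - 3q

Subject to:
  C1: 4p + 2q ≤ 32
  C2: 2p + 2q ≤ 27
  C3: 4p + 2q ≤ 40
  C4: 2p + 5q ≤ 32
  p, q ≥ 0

min z = -2p - 3q

s.t.
  4p + 2q + s1 = 32
  2p + 2q + s2 = 27
  4p + 2q + s3 = 40
  2p + 5q + s4 = 32
  p, q, s1, s2, s3, s4 ≥ 0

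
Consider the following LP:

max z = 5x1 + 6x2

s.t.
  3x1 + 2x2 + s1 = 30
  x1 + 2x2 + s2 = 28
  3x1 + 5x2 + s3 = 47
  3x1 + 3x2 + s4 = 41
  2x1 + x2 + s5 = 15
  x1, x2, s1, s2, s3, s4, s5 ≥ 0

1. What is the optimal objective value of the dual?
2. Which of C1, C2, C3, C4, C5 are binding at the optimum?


1. 62
2. C3, C5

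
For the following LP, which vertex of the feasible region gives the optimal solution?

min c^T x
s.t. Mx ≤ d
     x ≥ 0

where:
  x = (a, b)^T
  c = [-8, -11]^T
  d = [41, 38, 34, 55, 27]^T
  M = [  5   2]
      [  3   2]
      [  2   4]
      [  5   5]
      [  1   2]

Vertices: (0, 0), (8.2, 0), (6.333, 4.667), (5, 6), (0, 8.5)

Evaluate the objective at each vertex of the feasible region:
  z(0, 0) = 0
  z(8.2, 0) = -65.6
  z(6.333, 4.667) = -102
  z(5, 6) = -106  ←
  z(0, 8.5) = -93.5
The minimum is at a = 5, b = 6.

(5, 6)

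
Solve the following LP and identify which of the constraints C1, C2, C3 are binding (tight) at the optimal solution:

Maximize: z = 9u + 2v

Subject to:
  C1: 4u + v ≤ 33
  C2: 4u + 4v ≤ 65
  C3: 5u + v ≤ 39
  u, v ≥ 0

At u = 6, v = 9, compute slack b - a·x for each constraint:
  C1: 33 − 33 = 0  (binding)
  C2: 65 − 60 = 5  (slack)
  C3: 39 − 39 = 0  (binding)

Optimal: u = 6, v = 9
Binding: C1, C3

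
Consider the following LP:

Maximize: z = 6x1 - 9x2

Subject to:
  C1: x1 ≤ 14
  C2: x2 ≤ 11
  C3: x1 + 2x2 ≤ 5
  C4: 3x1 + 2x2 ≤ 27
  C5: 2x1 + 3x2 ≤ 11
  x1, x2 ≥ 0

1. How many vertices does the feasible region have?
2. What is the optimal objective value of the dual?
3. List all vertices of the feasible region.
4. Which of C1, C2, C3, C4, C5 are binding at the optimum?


1. 3
2. 30
3. (0, 0), (5, 0), (0, 2.5)
4. C3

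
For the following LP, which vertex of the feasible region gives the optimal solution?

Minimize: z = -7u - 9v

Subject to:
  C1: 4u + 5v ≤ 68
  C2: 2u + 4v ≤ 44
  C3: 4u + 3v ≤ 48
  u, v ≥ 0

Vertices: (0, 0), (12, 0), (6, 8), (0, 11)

Evaluate the objective at each vertex of the feasible region:
  z(0, 0) = 0
  z(12, 0) = -84
  z(6, 8) = -114  ←
  z(0, 11) = -99
The minimum is at u = 6, v = 8.

(6, 8)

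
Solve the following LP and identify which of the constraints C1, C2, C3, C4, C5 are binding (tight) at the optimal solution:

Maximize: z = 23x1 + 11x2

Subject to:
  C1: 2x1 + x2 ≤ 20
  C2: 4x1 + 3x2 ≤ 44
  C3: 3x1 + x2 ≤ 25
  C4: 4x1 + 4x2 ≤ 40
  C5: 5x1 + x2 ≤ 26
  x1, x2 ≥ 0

At x1 = 4, x2 = 6, compute slack b - a·x for each constraint:
  C1: 20 − 14 = 6  (slack)
  C2: 44 − 34 = 10  (slack)
  C3: 25 − 18 = 7  (slack)
  C4: 40 − 40 = 0  (binding)
  C5: 26 − 26 = 0  (binding)

Optimal: x1 = 4, x2 = 6
Binding: C4, C5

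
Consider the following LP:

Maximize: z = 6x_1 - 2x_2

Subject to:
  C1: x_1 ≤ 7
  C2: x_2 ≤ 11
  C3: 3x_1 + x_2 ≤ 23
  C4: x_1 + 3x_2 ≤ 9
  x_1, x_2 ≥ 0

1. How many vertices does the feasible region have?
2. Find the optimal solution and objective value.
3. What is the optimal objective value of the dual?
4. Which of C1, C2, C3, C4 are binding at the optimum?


1. 4
2. x_1 = 7, x_2 = 0, z = 42
3. 42
4. C1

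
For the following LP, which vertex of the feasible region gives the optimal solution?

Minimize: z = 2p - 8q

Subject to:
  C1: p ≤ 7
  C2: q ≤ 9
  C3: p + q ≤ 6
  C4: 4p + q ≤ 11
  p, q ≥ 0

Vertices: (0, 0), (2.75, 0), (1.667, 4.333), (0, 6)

Evaluate the objective at each vertex of the feasible region:
  z(0, 0) = 0
  z(2.75, 0) = 5.5
  z(1.667, 4.333) = -31.33
  z(0, 6) = -48  ←
The minimum is at p = 0, q = 6.

(0, 6)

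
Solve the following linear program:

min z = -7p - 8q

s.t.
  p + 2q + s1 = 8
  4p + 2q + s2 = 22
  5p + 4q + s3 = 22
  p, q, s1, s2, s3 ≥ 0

Evaluate the objective at each vertex of the feasible region:
  z(0, 0) = 0
  z(4.4, 0) = -30.8
  z(2, 3) = -38  ←
  z(0, 4) = -32
The minimum is at p = 2, q = 3.

p = 2, q = 3, z = -38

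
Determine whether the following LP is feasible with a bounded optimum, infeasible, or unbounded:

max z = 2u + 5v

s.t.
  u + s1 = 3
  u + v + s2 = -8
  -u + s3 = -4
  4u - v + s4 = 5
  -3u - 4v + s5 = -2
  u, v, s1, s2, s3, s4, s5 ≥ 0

Infeasible (no feasible solution exists)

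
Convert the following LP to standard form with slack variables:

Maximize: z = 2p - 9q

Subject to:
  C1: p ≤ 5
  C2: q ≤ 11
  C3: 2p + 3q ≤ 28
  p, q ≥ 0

max z = 2p - 9q

s.t.
  p + s1 = 5
  q + s2 = 11
  2p + 3q + s3 = 28
  p, q, s1, s2, s3 ≥ 0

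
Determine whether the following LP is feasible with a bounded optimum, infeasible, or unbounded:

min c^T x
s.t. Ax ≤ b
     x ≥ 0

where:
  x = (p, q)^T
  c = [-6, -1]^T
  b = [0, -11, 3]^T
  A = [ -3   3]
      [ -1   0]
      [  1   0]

Infeasible (no feasible solution exists)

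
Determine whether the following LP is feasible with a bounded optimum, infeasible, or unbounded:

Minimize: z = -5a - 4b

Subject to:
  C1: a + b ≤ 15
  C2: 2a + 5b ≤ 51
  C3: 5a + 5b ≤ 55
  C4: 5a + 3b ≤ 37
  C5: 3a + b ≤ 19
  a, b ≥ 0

Feasible with a bounded optimal solution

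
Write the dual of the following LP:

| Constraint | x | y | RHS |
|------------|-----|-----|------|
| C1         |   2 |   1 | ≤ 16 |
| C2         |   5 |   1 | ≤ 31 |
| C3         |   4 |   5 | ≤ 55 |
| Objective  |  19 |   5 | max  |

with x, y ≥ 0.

Primal max cᵀx s.t. Ax ≤ b, x ≥ 0  →  Dual min bᵀy s.t. Aᵀy ≥ c, y ≥ 0.

Minimize: z = 16y1 + 31y2 + 55y3

Subject to:
  2y1 + 5y2 + 4y3 ≥ 19
  y1 + y2 + 5y3 ≥ 5
  y1, y2, y3 ≥ 0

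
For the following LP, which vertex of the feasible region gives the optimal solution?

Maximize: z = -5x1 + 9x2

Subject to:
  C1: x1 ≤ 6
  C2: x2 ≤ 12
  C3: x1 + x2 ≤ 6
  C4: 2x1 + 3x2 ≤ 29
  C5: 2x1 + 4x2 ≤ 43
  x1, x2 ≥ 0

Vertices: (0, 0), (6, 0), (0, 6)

Evaluate the objective at each vertex of the feasible region:
  z(0, 0) = 0
  z(6, 0) = -30
  z(0, 6) = 54  ←
The maximum is at x1 = 0, x2 = 6.

(0, 6)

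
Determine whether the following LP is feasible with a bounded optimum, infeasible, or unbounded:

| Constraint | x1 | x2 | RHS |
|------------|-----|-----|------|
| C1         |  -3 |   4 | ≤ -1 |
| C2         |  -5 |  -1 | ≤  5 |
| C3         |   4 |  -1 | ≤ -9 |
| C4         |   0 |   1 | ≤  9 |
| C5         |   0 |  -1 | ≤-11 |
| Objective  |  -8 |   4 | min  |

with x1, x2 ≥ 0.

Infeasible (no feasible solution exists)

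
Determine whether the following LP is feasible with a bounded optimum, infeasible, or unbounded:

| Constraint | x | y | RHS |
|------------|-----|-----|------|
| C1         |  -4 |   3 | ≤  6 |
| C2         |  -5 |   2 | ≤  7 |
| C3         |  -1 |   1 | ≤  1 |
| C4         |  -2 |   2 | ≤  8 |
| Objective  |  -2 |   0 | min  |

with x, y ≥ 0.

Unbounded (objective can decrease without bound)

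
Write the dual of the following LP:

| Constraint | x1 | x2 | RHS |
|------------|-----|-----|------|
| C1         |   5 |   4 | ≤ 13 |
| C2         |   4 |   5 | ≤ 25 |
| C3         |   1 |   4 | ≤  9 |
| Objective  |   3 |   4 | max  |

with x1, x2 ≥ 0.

Primal max cᵀx s.t. Ax ≤ b, x ≥ 0  →  Dual min bᵀy s.t. Aᵀy ≥ c, y ≥ 0.

Minimize: z = 13y1 + 25y2 + 9y3

Subject to:
  5y1 + 4y2 + y3 ≥ 3
  4y1 + 5y2 + 4y3 ≥ 4
  y1, y2, y3 ≥ 0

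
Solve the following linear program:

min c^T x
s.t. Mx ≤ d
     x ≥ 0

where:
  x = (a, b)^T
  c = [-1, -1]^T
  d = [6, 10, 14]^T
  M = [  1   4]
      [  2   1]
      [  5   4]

Evaluate the objective at each vertex of the feasible region:
  z(0, 0) = 0
  z(2.8, 0) = -2.8
  z(2, 1) = -3  ←
  z(0, 1.5) = -1.5
The minimum is at a = 2, b = 1.

a = 2, b = 1, z = -3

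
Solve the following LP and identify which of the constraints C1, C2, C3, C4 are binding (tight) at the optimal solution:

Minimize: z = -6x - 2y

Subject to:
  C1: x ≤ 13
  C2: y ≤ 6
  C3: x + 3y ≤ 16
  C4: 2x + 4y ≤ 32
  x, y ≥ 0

At x = 13, y = 1, compute slack b - a·x for each constraint:
  C1: 13 − 13 = 0  (binding)
  C2: 6 − 1 = 5  (slack)
  C3: 16 − 16 = 0  (binding)
  C4: 32 − 30 = 2  (slack)

Optimal: x = 13, y = 1
Binding: C1, C3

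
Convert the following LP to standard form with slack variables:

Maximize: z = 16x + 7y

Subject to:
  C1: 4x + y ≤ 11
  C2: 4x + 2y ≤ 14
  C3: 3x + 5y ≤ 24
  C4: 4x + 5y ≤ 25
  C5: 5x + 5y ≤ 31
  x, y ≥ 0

max z = 16x + 7y

s.t.
  4x + y + s1 = 11
  4x + 2y + s2 = 14
  3x + 5y + s3 = 24
  4x + 5y + s4 = 25
  5x + 5y + s5 = 31
  x, y, s1, s2, s3, s4, s5 ≥ 0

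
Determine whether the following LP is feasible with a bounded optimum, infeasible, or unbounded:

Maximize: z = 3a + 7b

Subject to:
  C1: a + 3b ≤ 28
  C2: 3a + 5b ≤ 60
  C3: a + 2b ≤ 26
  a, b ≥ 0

Feasible with a bounded optimal solution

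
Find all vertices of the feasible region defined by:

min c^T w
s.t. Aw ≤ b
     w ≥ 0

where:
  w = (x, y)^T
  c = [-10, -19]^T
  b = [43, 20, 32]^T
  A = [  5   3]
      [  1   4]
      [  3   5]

(0, 0), (8.6, 0), (7.438, 1.938), (4, 4), (0, 5)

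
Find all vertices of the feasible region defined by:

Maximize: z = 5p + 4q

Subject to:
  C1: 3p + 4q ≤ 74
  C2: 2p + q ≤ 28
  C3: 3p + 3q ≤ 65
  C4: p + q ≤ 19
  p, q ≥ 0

(0, 0), (14, 0), (9, 10), (2, 17), (0, 18.5)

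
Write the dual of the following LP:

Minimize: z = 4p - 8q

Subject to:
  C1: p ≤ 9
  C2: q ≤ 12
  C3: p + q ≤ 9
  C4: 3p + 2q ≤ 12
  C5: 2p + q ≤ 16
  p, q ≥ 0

Primal min cᵀx s.t. Ax ≤ b, x ≥ 0  →  Dual max −bᵀy s.t. Aᵀy ≥ −c, y ≥ 0.

Maximize: z = -9y1 - 12y2 - 9y3 - 12y4 - 16y5

Subject to:
  y1 + y3 + 3y4 + 2y5 ≥ -4
  y2 + y3 + 2y4 + y5 ≥ 8
  y1, y2, y3, y4, y5 ≥ 0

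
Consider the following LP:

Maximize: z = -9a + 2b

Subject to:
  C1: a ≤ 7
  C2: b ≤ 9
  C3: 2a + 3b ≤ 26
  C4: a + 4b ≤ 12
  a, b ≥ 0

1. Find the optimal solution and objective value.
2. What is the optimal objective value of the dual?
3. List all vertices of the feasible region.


1. a = 0, b = 3, z = 6
2. 6
3. (0, 0), (7, 0), (7, 1.25), (0, 3)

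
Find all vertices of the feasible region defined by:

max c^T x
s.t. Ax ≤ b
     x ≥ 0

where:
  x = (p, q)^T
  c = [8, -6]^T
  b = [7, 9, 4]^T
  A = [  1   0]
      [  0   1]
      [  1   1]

(0, 0), (4, 0), (0, 4)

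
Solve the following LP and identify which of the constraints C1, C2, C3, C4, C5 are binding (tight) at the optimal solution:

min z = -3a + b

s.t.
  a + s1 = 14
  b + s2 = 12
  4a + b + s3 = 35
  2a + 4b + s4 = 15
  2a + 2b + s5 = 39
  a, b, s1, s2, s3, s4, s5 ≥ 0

At a = 7.5, b = 0, compute slack b - a·x for each constraint:
  C1: 14 − 7.5 = 6.5  (slack)
  C2: 12 − 0 = 12  (slack)
  C3: 35 − 30 = 5  (slack)
  C4: 15 − 15 = 0  (binding)
  C5: 39 − 15 = 24  (slack)

Optimal: a = 7.5, b = 0
Binding: C4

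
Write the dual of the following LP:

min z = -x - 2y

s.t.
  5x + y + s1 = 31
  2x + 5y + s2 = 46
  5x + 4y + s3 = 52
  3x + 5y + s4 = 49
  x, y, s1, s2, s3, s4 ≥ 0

Primal min cᵀx s.t. Ax ≤ b, x ≥ 0  →  Dual max −bᵀy s.t. Aᵀy ≥ −c, y ≥ 0.

Maximize: z = -31y1 - 46y2 - 52y3 - 49y4

Subject to:
  5y1 + 2y2 + 5y3 + 3y4 ≥ 1
  y1 + 5y2 + 4y3 + 5y4 ≥ 2
  y1, y2, y3, y4 ≥ 0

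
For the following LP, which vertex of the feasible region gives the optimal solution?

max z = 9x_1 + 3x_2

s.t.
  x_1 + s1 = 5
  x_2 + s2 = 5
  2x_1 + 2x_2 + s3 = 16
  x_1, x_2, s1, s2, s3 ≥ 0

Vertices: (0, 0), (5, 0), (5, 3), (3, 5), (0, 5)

Evaluate the objective at each vertex of the feasible region:
  z(0, 0) = 0
  z(5, 0) = 45
  z(5, 3) = 54  ←
  z(3, 5) = 42
  z(0, 5) = 15
The maximum is at x_1 = 5, x_2 = 3.

(5, 3)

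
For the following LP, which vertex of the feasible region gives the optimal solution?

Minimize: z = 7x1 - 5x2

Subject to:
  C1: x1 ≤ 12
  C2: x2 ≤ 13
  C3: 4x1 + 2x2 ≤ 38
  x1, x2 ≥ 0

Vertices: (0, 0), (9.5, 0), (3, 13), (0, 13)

Evaluate the objective at each vertex of the feasible region:
  z(0, 0) = 0
  z(9.5, 0) = 66.5
  z(3, 13) = -44
  z(0, 13) = -65  ←
The minimum is at x1 = 0, x2 = 13.

(0, 13)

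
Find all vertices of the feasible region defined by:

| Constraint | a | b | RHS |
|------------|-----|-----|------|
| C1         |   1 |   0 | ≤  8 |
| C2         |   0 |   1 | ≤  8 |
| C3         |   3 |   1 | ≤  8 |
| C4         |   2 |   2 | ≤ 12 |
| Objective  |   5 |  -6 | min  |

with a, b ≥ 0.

(0, 0), (2.667, 0), (1, 5), (0, 6)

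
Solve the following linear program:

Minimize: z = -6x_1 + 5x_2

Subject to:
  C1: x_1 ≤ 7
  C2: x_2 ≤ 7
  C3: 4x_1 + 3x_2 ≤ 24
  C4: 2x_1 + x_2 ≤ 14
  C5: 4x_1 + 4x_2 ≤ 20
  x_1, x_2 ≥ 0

Evaluate the objective at each vertex of the feasible region:
  z(0, 0) = 0
  z(5, 0) = -30  ←
  z(0, 5) = 25
The minimum is at x_1 = 5, x_2 = 0.

x_1 = 5, x_2 = 0, z = -30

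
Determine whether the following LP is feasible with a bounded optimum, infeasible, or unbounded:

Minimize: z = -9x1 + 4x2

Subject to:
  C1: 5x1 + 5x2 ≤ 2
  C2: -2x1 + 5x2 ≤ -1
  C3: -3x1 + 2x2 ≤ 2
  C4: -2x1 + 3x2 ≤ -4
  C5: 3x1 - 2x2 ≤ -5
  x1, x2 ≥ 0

Infeasible (no feasible solution exists)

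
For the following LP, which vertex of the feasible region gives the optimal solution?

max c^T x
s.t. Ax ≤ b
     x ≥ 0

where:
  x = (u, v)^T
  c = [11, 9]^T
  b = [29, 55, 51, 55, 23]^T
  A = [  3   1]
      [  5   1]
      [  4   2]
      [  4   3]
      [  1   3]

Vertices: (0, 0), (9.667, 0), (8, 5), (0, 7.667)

Evaluate the objective at each vertex of the feasible region:
  z(0, 0) = 0
  z(9.667, 0) = 106.3
  z(8, 5) = 133  ←
  z(0, 7.667) = 69
The maximum is at u = 8, v = 5.

(8, 5)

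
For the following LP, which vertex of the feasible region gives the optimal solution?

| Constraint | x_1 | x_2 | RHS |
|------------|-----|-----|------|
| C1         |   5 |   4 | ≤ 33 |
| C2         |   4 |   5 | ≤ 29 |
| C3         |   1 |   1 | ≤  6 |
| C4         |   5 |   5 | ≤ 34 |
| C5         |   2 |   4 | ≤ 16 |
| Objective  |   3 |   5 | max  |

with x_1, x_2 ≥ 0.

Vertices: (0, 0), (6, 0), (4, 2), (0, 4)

Evaluate the objective at each vertex of the feasible region:
  z(0, 0) = 0
  z(6, 0) = 18
  z(4, 2) = 22  ←
  z(0, 4) = 20
The maximum is at x_1 = 4, x_2 = 2.

(4, 2)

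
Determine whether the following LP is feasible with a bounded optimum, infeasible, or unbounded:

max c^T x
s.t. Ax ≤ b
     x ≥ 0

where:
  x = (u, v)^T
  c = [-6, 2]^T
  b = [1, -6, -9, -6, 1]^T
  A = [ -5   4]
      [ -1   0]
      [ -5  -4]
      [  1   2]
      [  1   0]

Infeasible (no feasible solution exists)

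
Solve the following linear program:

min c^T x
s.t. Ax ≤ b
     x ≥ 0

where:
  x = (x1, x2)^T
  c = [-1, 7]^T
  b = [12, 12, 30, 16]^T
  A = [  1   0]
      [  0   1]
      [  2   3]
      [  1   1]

Evaluate the objective at each vertex of the feasible region:
  z(0, 0) = 0
  z(12, 0) = -12  ←
  z(12, 2) = 2
  z(0, 10) = 70
The minimum is at x1 = 12, x2 = 0.

x1 = 12, x2 = 0, z = -12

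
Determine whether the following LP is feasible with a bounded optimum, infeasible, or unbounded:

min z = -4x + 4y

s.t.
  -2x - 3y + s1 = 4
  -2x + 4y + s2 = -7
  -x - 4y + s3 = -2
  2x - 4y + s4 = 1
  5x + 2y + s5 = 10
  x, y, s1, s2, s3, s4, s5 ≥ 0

Infeasible (no feasible solution exists)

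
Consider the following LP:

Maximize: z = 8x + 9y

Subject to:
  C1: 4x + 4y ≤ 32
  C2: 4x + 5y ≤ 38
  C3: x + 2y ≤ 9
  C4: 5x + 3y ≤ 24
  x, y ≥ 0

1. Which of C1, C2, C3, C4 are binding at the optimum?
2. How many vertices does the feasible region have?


1. C3, C4
2. 4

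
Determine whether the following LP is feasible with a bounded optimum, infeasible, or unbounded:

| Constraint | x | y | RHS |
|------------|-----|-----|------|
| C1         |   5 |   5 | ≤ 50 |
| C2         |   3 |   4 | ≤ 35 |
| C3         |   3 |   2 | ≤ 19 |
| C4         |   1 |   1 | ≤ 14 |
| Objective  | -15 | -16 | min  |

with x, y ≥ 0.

Feasible with a bounded optimal solution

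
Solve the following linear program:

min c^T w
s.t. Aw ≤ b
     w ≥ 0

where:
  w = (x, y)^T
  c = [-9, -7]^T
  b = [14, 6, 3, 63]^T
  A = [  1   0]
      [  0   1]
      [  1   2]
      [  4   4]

Evaluate the objective at each vertex of the feasible region:
  z(0, 0) = 0
  z(3, 0) = -27  ←
  z(0, 1.5) = -10.5
The minimum is at x = 3, y = 0.

x = 3, y = 0, z = -27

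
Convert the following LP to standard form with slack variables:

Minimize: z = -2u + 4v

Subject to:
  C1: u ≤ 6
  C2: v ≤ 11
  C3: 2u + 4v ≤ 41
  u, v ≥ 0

min z = -2u + 4v

s.t.
  u + s1 = 6
  v + s2 = 11
  2u + 4v + s3 = 41
  u, v, s1, s2, s3 ≥ 0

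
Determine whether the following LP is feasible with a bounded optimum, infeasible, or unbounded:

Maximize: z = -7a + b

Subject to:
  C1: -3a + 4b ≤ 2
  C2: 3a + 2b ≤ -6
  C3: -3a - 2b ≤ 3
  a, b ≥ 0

Infeasible (no feasible solution exists)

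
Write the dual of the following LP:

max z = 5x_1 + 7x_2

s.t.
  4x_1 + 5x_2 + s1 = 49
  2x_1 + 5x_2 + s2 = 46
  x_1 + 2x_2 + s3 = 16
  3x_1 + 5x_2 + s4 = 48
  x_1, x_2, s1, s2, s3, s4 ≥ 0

Primal max cᵀx s.t. Ax ≤ b, x ≥ 0  →  Dual min bᵀy s.t. Aᵀy ≥ c, y ≥ 0.

Minimize: z = 49y1 + 46y2 + 16y3 + 48y4

Subject to:
  4y1 + 2y2 + y3 + 3y4 ≥ 5
  5y1 + 5y2 + 2y3 + 5y4 ≥ 7
  y1, y2, y3, y4 ≥ 0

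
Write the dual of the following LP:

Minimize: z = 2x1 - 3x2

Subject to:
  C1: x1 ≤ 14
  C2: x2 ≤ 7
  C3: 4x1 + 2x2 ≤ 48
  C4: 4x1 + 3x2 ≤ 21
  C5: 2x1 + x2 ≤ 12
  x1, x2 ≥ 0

Primal min cᵀx s.t. Ax ≤ b, x ≥ 0  →  Dual max −bᵀy s.t. Aᵀy ≥ −c, y ≥ 0.

Maximize: z = -14y1 - 7y2 - 48y3 - 21y4 - 12y5

Subject to:
  y1 + 4y3 + 4y4 + 2y5 ≥ -2
  y2 + 2y3 + 3y4 + y5 ≥ 3
  y1, y2, y3, y4, y5 ≥ 0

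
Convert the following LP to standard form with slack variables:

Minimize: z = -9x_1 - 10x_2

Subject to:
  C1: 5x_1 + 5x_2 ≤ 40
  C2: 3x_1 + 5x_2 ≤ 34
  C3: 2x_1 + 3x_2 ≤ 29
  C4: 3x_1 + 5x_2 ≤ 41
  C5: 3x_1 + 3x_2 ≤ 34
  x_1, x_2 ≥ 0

min z = -9x_1 - 10x_2

s.t.
  5x_1 + 5x_2 + s1 = 40
  3x_1 + 5x_2 + s2 = 34
  2x_1 + 3x_2 + s3 = 29
  3x_1 + 5x_2 + s4 = 41
  3x_1 + 3x_2 + s5 = 34
  x_1, x_2, s1, s2, s3, s4, s5 ≥ 0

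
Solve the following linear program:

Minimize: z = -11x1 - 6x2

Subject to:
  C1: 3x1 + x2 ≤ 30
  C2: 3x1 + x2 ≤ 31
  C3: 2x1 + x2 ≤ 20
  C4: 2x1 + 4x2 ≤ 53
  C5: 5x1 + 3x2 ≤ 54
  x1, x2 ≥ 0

Evaluate the objective at each vertex of the feasible region:
  z(0, 0) = 0
  z(10, 0) = -110
  z(6, 8) = -114  ←
  z(4.071, 11.21) = -112.1
  z(0, 13.25) = -79.5
The minimum is at x1 = 6, x2 = 8.

x1 = 6, x2 = 8, z = -114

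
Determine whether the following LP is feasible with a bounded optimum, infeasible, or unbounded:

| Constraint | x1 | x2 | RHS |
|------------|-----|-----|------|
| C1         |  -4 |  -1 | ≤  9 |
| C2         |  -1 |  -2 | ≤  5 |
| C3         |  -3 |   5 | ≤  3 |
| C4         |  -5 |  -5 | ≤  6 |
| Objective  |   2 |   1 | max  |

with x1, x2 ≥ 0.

Unbounded (objective can increase without bound)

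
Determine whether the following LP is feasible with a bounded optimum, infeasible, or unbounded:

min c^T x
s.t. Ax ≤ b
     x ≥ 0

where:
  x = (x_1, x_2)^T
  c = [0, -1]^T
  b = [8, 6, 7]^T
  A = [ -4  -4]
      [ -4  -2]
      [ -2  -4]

Unbounded (objective can decrease without bound)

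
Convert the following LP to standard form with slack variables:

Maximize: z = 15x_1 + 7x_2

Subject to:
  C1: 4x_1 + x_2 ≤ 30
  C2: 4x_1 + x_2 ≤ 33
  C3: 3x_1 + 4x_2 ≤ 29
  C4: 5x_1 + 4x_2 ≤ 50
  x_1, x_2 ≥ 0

max z = 15x_1 + 7x_2

s.t.
  4x_1 + x_2 + s1 = 30
  4x_1 + x_2 + s2 = 33
  3x_1 + 4x_2 + s3 = 29
  5x_1 + 4x_2 + s4 = 50
  x_1, x_2, s1, s2, s3, s4 ≥ 0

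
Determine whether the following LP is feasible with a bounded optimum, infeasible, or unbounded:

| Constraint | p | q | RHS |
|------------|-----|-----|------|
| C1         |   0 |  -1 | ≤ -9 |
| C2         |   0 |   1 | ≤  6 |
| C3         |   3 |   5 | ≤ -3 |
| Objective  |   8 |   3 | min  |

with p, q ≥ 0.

Infeasible (no feasible solution exists)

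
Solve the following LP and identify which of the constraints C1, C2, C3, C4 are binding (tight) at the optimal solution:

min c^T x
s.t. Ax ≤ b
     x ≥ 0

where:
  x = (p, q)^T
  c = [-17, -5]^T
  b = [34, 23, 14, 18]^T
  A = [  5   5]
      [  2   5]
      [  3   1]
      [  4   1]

At p = 4, q = 2, compute slack b - a·x for each constraint:
  C1: 34 − 30 = 4  (slack)
  C2: 23 − 18 = 5  (slack)
  C3: 14 − 14 = 0  (binding)
  C4: 18 − 18 = 0  (binding)

Optimal: p = 4, q = 2
Binding: C3, C4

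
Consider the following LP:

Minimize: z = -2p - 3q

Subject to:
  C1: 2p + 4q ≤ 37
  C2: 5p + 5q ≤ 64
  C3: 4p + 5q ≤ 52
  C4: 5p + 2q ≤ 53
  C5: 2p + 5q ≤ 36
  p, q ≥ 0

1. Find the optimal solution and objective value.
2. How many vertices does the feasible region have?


1. p = 8, q = 4, z = -28
2. 5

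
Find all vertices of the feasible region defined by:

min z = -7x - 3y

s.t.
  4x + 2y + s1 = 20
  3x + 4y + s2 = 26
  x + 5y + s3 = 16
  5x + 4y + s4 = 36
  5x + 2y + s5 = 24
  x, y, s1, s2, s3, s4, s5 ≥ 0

(0, 0), (4.8, 0), (4, 2), (3.778, 2.444), (0, 3.2)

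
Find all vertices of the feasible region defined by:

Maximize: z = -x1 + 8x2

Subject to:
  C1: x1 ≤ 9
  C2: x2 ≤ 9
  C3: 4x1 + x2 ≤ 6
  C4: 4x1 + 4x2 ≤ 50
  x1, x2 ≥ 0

(0, 0), (1.5, 0), (0, 6)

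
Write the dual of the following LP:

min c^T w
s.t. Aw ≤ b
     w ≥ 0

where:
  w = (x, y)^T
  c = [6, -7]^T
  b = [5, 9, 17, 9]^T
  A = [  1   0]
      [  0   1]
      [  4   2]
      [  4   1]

Primal min cᵀx s.t. Ax ≤ b, x ≥ 0  →  Dual max −bᵀy s.t. Aᵀy ≥ −c, y ≥ 0.

Maximize: z = -5y1 - 9y2 - 17y3 - 9y4

Subject to:
  y1 + 4y3 + 4y4 ≥ -6
  y2 + 2y3 + y4 ≥ 7
  y1, y2, y3, y4 ≥ 0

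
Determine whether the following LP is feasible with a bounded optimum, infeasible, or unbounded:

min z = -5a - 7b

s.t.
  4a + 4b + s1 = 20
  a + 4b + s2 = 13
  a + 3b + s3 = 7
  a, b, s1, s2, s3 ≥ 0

Feasible with a bounded optimal solution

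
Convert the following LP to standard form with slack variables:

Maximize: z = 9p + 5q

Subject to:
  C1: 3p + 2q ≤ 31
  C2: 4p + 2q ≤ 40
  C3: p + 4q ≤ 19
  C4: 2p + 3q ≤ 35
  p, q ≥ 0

max z = 9p + 5q

s.t.
  3p + 2q + s1 = 31
  4p + 2q + s2 = 40
  p + 4q + s3 = 19
  2p + 3q + s4 = 35
  p, q, s1, s2, s3, s4 ≥ 0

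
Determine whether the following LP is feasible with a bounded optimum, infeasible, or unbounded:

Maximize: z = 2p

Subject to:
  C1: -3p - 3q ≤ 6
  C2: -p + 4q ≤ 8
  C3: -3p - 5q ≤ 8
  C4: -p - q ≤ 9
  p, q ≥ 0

Unbounded (objective can increase without bound)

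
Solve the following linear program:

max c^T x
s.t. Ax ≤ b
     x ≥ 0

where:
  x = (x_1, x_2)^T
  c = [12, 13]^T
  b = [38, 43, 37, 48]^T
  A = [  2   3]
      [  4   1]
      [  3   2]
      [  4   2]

Evaluate the objective at each vertex of the feasible region:
  z(0, 0) = 0
  z(10.75, 0) = 129
  z(9.8, 3.8) = 167
  z(7, 8) = 188  ←
  z(0, 12.67) = 164.7
The maximum is at x_1 = 7, x_2 = 8.

x_1 = 7, x_2 = 8, z = 188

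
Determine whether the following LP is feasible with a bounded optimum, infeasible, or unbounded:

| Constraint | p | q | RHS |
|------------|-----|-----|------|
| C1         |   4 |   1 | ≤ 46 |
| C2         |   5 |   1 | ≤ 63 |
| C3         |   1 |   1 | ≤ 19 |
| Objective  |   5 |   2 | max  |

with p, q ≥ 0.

Feasible with a bounded optimal solution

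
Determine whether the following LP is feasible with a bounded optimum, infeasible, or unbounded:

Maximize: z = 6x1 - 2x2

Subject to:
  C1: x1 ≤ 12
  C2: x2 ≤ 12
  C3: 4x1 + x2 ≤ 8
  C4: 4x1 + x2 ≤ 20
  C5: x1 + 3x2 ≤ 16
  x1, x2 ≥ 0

Feasible with a bounded optimal solution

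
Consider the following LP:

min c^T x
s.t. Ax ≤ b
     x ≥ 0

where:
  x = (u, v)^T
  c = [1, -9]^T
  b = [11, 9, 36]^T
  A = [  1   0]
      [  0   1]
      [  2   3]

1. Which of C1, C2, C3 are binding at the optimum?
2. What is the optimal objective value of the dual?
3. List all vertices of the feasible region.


1. C2
2. -81
3. (0, 0), (11, 0), (11, 4.667), (4.5, 9), (0, 9)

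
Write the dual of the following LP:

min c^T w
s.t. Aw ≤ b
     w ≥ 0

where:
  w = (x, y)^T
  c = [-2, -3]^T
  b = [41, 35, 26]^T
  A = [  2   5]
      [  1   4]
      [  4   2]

Primal min cᵀx s.t. Ax ≤ b, x ≥ 0  →  Dual max −bᵀy s.t. Aᵀy ≥ −c, y ≥ 0.

Maximize: z = -41y1 - 35y2 - 26y3

Subject to:
  2y1 + y2 + 4y3 ≥ 2
  5y1 + 4y2 + 2y3 ≥ 3
  y1, y2, y3 ≥ 0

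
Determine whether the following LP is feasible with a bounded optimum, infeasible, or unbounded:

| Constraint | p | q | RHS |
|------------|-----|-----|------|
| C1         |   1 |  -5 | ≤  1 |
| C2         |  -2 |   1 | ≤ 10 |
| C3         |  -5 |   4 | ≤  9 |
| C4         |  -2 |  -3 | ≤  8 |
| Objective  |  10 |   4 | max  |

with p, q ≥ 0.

Unbounded (objective can increase without bound)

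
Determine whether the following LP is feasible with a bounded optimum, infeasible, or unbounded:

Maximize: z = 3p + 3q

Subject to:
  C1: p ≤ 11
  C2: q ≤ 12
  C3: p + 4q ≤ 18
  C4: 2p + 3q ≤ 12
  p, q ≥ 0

Feasible with a bounded optimal solution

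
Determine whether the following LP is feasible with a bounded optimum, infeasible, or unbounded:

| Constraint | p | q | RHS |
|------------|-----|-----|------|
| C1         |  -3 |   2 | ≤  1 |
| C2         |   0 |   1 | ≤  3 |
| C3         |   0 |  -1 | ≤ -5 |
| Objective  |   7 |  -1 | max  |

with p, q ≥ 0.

Infeasible (no feasible solution exists)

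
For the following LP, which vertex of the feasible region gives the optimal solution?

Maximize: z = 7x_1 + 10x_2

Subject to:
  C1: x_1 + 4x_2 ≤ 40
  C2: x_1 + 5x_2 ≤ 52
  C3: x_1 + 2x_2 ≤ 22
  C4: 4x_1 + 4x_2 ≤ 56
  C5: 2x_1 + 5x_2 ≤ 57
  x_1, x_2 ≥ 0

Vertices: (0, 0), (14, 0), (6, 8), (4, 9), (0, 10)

Evaluate the objective at each vertex of the feasible region:
  z(0, 0) = 0
  z(14, 0) = 98
  z(6, 8) = 122  ←
  z(4, 9) = 118
  z(0, 10) = 100
The maximum is at x_1 = 6, x_2 = 8.

(6, 8)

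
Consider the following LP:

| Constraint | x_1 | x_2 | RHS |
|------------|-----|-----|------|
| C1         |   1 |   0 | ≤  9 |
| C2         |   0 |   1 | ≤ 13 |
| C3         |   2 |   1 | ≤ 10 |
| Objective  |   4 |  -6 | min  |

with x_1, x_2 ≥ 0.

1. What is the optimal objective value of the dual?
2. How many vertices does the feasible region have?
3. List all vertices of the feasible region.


1. -60
2. 3
3. (0, 0), (5, 0), (0, 10)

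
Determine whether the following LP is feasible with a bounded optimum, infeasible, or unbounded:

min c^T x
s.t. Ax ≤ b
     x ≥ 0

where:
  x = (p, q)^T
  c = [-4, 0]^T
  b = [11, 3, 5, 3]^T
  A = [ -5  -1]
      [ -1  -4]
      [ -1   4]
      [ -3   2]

Unbounded (objective can decrease without bound)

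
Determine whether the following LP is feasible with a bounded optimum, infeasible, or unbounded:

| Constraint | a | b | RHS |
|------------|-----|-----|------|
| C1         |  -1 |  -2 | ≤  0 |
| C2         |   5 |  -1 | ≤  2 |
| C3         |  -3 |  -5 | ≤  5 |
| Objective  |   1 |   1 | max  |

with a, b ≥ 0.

Unbounded (objective can increase without bound)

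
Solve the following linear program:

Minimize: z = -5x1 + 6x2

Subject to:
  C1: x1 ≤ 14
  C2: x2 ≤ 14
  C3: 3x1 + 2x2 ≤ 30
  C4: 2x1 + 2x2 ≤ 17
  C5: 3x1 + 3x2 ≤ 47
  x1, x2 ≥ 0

Evaluate the objective at each vertex of the feasible region:
  z(0, 0) = 0
  z(8.5, 0) = -42.5  ←
  z(0, 8.5) = 51
The minimum is at x1 = 8.5, x2 = 0.

x1 = 8.5, x2 = 0, z = -42.5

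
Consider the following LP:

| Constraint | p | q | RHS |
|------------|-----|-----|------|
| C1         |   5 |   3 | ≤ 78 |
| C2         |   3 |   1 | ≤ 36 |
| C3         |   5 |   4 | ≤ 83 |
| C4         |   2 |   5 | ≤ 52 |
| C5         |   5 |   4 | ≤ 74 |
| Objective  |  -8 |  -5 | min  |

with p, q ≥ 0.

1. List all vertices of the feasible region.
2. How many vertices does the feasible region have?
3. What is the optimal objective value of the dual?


1. (0, 0), (12, 0), (10, 6), (9.529, 6.588), (0, 10.4)
2. 5
3. -110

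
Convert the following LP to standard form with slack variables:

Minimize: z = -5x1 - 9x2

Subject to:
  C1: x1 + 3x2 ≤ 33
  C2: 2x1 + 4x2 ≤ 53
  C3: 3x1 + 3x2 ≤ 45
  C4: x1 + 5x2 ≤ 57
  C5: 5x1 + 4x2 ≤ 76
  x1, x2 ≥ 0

min z = -5x1 - 9x2

s.t.
  x1 + 3x2 + s1 = 33
  2x1 + 4x2 + s2 = 53
  3x1 + 3x2 + s3 = 45
  x1 + 5x2 + s4 = 57
  5x1 + 4x2 + s5 = 76
  x1, x2, s1, s2, s3, s4, s5 ≥ 0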